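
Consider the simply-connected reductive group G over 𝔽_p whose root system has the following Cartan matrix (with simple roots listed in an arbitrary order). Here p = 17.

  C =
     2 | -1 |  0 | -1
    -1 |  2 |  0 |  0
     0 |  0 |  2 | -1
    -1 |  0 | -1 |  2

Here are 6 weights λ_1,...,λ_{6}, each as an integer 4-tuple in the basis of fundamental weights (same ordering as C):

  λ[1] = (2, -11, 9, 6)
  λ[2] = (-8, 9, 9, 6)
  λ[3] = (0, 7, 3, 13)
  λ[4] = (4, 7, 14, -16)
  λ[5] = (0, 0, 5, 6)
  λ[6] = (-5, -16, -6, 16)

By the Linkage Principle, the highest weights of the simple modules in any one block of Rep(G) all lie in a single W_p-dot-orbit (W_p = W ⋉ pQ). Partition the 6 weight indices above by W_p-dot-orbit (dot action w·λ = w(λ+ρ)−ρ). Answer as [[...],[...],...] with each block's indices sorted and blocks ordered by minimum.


Type A_4, rank 4, |W|=120; reorder rows/cols to standard.

Each λ_j+ρ reduced to Ā_17; 4-tuples below use C's row order:

  1: (7, 0, 7, 0);  2: (7, 0, 7, 0);  3: (1, 1, 6, 7);  4: (8, 2, 0, 5);  5: (1, 1, 6, 7);  6: (8, 2, 0, 5)

Partition of {1..6} into 3 W_17-dot-orbits:

[[1, 2], [3, 5], [4, 6]]


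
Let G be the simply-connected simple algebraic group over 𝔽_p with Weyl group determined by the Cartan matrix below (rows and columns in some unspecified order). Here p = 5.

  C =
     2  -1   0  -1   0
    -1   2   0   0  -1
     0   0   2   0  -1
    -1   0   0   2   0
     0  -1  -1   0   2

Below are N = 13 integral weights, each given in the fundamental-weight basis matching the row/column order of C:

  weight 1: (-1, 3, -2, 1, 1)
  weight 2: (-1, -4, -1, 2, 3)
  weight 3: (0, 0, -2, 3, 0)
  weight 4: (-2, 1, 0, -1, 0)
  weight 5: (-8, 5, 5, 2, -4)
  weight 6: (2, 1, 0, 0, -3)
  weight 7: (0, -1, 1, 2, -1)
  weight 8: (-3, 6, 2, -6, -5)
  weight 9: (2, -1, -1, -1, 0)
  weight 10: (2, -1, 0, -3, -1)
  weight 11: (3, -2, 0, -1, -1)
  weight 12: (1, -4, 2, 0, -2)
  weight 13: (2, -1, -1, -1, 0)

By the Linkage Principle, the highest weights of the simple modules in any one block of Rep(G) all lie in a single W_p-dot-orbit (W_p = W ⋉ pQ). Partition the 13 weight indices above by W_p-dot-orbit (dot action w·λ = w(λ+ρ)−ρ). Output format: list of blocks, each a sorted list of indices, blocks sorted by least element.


Type A_5, rank 5, |W|=720; reorder rows/cols to standard.

Each λ_j+ρ reduced to Ā_5; 5-tuples below use C's row order:

  1: (1, 2, 1, 0, 1);  2: (3, 0, 0, 0, 1);  3: (1, 0, 0, 2, 1);  4: (0, 1, 1, 1, 1);  5: (0, 1, 1, 1, 1);  6: (3, 0, 0, 0, 1);  7: (1, 0, 1, 2, 0);  8: (1, 2, 1, 0, 1);  9: (3, 0, 0, 0, 1);  10: (1, 0, 1, 2, 0);  11: (3, 0, 0, 0, 1);  12: (0, 1, 1, 1, 1);  13: (3, 0, 0, 0, 1)

Partition of {1..13} into 5 W_5-dot-orbits:

[[1, 8], [2, 6, 9, 11, 13], [3], [4, 5, 12], [7, 10]]


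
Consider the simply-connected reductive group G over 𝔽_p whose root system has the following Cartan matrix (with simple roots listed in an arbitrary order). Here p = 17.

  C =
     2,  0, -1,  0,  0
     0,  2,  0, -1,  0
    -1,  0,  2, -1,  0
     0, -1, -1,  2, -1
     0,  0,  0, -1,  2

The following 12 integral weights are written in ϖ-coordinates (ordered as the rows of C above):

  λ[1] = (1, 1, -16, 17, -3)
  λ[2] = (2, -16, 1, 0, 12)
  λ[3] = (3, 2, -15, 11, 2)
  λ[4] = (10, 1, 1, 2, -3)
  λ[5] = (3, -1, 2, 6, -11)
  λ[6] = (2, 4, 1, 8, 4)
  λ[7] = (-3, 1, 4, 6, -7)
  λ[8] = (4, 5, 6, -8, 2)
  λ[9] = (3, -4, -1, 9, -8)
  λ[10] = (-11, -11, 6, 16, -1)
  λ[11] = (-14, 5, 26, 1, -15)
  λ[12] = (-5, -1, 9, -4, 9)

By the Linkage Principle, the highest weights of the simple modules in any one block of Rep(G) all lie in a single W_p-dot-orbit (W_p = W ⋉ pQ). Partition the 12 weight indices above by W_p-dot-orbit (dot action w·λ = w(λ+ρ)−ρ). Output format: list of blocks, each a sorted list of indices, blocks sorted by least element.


C ↔ D_5 under row/col permutation; |W(D_5)| = 1920.

λ_j+ρ reflected into Ā_17 (⟨·,θ^∨⟩≤17); 5-tuples as given:

  1: (9, 1, 1, 1, 1) · 2: (9, 1, 1, 1, 1) · 3: (9, 1, 1, 1, 1) · 4: (9, 1, 1, 1, 1) · 5: (4, 3, 0, 0, 7) · 6: (9, 1, 1, 1, 1) · 7: (2, 2, 2, 1, 6) · 8: (5, 1, 0, 2, 4) · 9: (4, 3, 0, 0, 7) · 10: (4, 3, 0, 0, 7) · 11: (2, 2, 2, 1, 6) · 12: (4, 3, 0, 0, 7)

4 distinct reps among the 12 weights ⇒ 4 W_17-linkage classes:

[[1, 2, 3, 4, 6], [5, 9, 10, 12], [7, 11], [8]]


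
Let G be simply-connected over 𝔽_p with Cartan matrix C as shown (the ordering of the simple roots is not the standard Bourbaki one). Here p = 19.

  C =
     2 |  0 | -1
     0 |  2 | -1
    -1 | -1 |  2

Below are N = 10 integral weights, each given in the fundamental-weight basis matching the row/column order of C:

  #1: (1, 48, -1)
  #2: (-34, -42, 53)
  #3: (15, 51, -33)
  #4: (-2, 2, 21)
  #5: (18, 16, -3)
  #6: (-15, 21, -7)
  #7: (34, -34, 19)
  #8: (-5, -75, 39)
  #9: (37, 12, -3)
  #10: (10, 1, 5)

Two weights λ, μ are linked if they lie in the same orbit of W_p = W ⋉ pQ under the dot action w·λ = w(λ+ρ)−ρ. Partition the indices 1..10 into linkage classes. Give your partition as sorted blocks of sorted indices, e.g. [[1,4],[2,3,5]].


Type A_3, rank 3, |W|=24; reorder rows/cols to standard.

λ_j+ρ reflected into Ā_19 (⟨·,θ^∨⟩≤19); 3-tuples as given:

  1: (11, 2, 6);  2: (3, 1, 13);  3: (3, 1, 13);  4: (3, 1, 13);  5: (2, 0, 2);  6: (3, 1, 13);  7: (3, 1, 13);  8: (2, 0, 2);  9: (11, 2, 6);  10: (11, 2, 6)

Linkage partition of the 10 weights (3 classes, p=19):

[[1, 9, 10], [2, 3, 4, 6, 7], [5, 8]]


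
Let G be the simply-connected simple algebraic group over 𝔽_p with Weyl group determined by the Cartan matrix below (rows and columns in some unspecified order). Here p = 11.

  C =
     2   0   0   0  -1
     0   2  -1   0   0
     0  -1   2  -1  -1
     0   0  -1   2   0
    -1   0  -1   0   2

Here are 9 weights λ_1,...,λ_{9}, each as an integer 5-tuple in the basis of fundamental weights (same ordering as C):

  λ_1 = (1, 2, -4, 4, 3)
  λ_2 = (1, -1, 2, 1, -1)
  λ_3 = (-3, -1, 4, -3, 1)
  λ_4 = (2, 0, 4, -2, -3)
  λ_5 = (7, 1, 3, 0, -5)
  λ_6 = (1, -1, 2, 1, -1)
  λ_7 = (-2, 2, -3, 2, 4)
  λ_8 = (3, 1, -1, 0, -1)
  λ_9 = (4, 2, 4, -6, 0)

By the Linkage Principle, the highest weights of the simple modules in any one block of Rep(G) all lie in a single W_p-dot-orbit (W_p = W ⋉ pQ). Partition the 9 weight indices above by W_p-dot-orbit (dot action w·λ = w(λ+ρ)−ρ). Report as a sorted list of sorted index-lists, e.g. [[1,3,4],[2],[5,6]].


Type D_5, rank 5, |W|=1920; reorder rows/cols to standard.

W_11-reps of the 9 weights in Ā_11 (same 5-coord order as C):

  λ_1 → (2, 0, 3, 2, 0);  λ_2 → (2, 0, 3, 2, 0);  λ_3 → (2, 0, 3, 2, 0);  λ_4 → (1, 1, 2, 1, 2);  λ_5 → (4, 2, 0, 1, 0);  λ_6 → (2, 0, 3, 2, 0);  λ_7 → (1, 1, 2, 1, 2);  λ_8 → (4, 2, 0, 1, 0);  λ_9 → (2, 0, 3, 2, 0)

These 9 weights hit 3 W_11-dot-orbits; sizes (5, 2, 2):

[[1, 2, 3, 6, 9], [4, 7], [5, 8]]


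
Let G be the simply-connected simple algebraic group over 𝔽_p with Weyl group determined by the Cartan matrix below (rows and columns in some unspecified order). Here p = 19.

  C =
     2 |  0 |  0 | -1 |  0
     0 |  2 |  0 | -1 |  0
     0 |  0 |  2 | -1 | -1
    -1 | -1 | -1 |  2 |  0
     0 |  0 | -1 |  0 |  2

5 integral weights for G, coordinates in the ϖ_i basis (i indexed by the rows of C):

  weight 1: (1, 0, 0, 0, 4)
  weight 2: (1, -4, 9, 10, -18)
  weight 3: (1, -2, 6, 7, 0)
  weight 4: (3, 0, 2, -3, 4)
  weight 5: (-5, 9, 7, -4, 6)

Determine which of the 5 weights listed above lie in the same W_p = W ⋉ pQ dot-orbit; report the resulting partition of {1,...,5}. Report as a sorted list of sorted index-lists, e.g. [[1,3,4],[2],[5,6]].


Dynkin diagram of C (from the 8 off-diagonal −1 entries): D_5.

λ_j+ρ reflected into Ā_19 (⟨·,θ^∨⟩≤19); 5-tuples as given:

  λ_1 → (2, 1, 1, 1, 5)
  λ_2 → (2, 1, 1, 1, 5)
  λ_3 → (2, 1, 1, 1, 5)
  λ_4 → (2, 1, 1, 1, 5)
  λ_5 → (3, 3, 3, 1, 4)

2 distinct reps among the 5 weights ⇒ 2 W_19-linkage classes:

[[1, 2, 3, 4], [5]]


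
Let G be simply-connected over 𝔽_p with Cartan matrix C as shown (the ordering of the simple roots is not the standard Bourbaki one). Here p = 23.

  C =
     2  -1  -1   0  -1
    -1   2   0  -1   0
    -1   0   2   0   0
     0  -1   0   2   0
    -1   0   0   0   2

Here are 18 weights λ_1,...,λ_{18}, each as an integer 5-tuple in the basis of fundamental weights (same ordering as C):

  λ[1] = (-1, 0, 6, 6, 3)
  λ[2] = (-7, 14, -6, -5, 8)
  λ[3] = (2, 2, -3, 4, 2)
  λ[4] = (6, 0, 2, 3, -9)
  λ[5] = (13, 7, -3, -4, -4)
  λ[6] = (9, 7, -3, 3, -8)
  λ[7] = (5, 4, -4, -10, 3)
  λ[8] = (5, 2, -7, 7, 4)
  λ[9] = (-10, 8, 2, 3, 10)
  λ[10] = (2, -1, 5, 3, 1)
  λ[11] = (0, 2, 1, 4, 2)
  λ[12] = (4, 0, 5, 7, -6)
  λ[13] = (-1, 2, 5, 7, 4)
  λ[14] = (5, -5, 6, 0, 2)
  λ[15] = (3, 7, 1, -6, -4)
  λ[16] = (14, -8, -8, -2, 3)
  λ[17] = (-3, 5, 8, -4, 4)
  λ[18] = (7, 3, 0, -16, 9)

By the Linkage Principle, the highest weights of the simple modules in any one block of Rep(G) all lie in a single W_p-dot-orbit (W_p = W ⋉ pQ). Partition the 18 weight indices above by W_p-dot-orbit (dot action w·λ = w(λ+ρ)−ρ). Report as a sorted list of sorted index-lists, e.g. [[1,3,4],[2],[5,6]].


Dynkin diagram of C (from the 8 off-diagonal −1 entries): D_5.

Each λ_j+ρ reduced to Ā_23; 5-tuples below use C's row order:

  [1] (0, 1, 7, 7, 4) · [2] (3, 0, 6, 4, 2) · [3] (1, 3, 2, 5, 3) · [4] (1, 0, 2, 4, 7) · [5] (1, 3, 2, 5, 3) · [6] (1, 0, 2, 4, 7) · [7] (1, 3, 2, 5, 3) · [8] (0, 1, 6, 8, 5) · [9] (3, 0, 6, 4, 2) · [10] (3, 0, 6, 4, 2) · [11] (1, 3, 2, 5, 3) · [12] (0, 1, 6, 8, 5) · [13] (0, 1, 6, 8, 5) · [14] (2, 1, 7, 3, 3) · [15] (1, 3, 2, 5, 3) · [16] (0, 1, 7, 7, 4) · [17] (2, 1, 7, 3, 3) · [18] (1, 0, 2, 4, 7)

These 18 weights hit 6 W_23-dot-orbits; sizes (2, 3, 5, 3, 3, 2):

[[1, 16], [2, 9, 10], [3, 5, 7, 11, 15], [4, 6, 18], [8, 12, 13], [14, 17]]


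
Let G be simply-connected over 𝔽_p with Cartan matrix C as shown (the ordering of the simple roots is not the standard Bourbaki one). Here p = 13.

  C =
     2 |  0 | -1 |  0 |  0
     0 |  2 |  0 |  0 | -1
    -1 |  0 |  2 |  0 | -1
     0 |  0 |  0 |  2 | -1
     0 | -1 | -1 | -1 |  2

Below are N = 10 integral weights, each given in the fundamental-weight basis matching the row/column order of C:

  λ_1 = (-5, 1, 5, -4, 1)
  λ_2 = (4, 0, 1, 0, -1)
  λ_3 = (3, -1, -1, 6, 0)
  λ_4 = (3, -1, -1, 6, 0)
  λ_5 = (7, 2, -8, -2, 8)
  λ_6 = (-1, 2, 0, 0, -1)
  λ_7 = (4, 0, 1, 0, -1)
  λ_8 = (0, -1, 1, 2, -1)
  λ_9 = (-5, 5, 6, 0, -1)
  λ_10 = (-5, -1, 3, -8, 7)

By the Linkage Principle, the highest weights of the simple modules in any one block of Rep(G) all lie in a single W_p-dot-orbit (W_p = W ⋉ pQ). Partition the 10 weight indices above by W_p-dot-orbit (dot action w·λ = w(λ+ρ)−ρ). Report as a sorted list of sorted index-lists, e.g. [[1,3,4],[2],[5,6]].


C ↔ D_5 under row/col permutation; |W(D_5)| = 1920.

Each λ_j+ρ reduced to Ā_13; 5-tuples below use C's row order:

  λ_1+ρ ↦ (4, 1, 1, 2, 1);  λ_2+ρ ↦ (5, 1, 2, 1, 0);  λ_3+ρ ↦ (4, 0, 0, 7, 1);  λ_4+ρ ↦ (4, 0, 0, 7, 1);  λ_5+ρ ↦ (0, 3, 1, 1, 0);  λ_6+ρ ↦ (0, 3, 1, 1, 0);  λ_7+ρ ↦ (5, 1, 2, 1, 0);  λ_8+ρ ↦ (1, 0, 2, 3, 0);  λ_9+ρ ↦ (3, 5, 0, 0, 1);  λ_10+ρ ↦ (4, 0, 0, 7, 1)

Grouping the 10 weights by Ā_13-representative: 6 linkage classes.

[[1], [2, 7], [3, 4, 10], [5, 6], [8], [9]]


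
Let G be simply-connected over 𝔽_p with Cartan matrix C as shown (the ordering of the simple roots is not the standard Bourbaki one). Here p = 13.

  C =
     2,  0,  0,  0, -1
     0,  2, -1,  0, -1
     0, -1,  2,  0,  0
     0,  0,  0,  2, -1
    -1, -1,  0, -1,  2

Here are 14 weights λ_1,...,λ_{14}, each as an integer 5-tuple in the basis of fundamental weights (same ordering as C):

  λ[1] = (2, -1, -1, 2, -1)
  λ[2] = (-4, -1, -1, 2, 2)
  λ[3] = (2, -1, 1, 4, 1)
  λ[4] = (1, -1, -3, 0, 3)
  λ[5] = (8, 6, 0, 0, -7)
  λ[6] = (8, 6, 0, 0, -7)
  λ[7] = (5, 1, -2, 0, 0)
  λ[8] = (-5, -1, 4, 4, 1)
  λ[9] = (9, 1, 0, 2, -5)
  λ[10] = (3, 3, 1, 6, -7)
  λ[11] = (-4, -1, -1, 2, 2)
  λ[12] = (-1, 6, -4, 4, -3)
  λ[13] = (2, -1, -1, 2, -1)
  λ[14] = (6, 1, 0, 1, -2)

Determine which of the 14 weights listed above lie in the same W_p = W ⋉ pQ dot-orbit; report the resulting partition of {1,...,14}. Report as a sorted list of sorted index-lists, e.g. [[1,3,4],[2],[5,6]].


Type D_5, rank 5, |W|=1920; reorder rows/cols to standard.

Folding the 14 weights λ_j+ρ into Ā_13 (reps in the given 5-coord order):

    λ_1 → (3, 0, 0, 3, 0)
    λ_2 → (3, 0, 0, 3, 0)
    λ_3 → (3, 1, 1, 5, 1)
    λ_4 → (2, 2, 0, 1, 2)
    λ_5 → (3, 1, 1, 5, 1)
    λ_6 → (3, 1, 1, 5, 1)
    λ_7 → (6, 1, 1, 1, 1)
    λ_8 → (2, 2, 3, 3, 0)
    λ_9 → (6, 1, 1, 1, 1)
    λ_10 → (2, 2, 0, 1, 2)
    λ_11 → (3, 0, 0, 3, 0)
    λ_12 → (2, 2, 3, 3, 0)
    λ_13 → (3, 0, 0, 3, 0)
    λ_14 → (6, 1, 1, 1, 1)

Linkage partition of the 14 weights (5 classes, p=13):

[[1, 2, 11, 13], [3, 5, 6], [4, 10], [7, 9, 14], [8, 12]]


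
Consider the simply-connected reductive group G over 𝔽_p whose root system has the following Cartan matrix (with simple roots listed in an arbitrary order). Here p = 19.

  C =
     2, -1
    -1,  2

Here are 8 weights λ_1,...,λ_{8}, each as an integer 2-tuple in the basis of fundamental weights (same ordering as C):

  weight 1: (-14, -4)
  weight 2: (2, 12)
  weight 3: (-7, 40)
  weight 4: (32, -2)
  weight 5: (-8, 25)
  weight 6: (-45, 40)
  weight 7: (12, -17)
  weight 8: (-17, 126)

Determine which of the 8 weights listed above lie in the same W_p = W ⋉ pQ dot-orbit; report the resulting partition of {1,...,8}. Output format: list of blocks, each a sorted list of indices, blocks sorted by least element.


A_2 Cartan matrix, 2 simple roots permuted; ρ=(1,1).

W_19-reps of the 8 weights in Ā_19 (same 2-coord order as C):

    [1] (3, 13)
    [2] (3, 13)
    [3] (13, 3)
    [4] (5, 13)
    [5] (0, 12)
    [6] (3, 13)
    [7] (3, 13)
    [8] (13, 3)

These 8 weights hit 4 W_19-dot-orbits; sizes (4, 2, 1, 1):

[[1, 2, 6, 7], [3, 8], [4], [5]]


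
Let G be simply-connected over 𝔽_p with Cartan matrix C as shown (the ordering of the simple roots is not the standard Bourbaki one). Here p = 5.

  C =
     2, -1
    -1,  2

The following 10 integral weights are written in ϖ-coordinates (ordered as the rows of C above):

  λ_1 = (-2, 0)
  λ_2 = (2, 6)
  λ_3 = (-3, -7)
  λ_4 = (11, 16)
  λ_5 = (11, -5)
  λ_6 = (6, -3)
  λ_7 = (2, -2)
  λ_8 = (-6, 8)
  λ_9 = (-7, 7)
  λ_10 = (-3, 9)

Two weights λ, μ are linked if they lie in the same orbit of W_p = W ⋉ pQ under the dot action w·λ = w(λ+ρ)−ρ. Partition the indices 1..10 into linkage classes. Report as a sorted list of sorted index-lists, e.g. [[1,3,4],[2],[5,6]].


Root system A_2: the 2×2 matrix C matches after relabeling.

W_5-reps of the 10 weights in Ā_5 (same 2-coord order as C):

    λ_1+ρ ↦ (1, 0)
    λ_2+ρ ↦ (2, 0)
    λ_3+ρ ↦ (2, 1)
    λ_4+ρ ↦ (2, 1)
    λ_5+ρ ↦ (2, 1)
    λ_6+ρ ↦ (3, 0)
    λ_7+ρ ↦ (2, 1)
    λ_8+ρ ↦ (1, 0)
    λ_9+ρ ↦ (2, 1)
    λ_10+ρ ↦ (3, 0)

Linkage partition of the 10 weights (4 classes, p=5):

[[1, 8], [2], [3, 4, 5, 7, 9], [6, 10]]


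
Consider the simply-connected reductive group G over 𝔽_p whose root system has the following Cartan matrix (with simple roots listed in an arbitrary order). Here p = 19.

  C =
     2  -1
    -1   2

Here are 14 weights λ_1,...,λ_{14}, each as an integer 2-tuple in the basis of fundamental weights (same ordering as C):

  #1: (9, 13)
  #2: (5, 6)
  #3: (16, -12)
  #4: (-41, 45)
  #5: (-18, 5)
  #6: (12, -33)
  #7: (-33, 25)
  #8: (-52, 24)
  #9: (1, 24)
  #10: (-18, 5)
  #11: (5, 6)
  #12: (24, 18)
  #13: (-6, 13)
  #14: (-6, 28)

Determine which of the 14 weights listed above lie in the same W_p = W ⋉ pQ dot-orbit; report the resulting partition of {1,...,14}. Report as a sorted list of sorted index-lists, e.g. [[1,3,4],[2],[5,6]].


Cartan matrix: type A_2 (|W|=6); un-permuting the 2 rows.

λ_j+ρ reflected into Ā_19 (⟨·,θ^∨⟩≤19); 2-tuples as given:

  [1] (5, 9);  [2] (6, 7);  [3] (6, 11);  [4] (6, 11);  [5] (6, 11);  [6] (6, 0);  [7] (6, 7);  [8] (6, 7);  [9] (6, 11);  [10] (6, 11);  [11] (6, 7);  [12] (6, 0);  [13] (5, 9);  [14] (5, 9)

The 14 indices split into 4 linkage classes (same alcove rep ⇔ same W_19-dot-orbit):

[[1, 13, 14], [2, 7, 8, 11], [3, 4, 5, 9, 10], [6, 12]]


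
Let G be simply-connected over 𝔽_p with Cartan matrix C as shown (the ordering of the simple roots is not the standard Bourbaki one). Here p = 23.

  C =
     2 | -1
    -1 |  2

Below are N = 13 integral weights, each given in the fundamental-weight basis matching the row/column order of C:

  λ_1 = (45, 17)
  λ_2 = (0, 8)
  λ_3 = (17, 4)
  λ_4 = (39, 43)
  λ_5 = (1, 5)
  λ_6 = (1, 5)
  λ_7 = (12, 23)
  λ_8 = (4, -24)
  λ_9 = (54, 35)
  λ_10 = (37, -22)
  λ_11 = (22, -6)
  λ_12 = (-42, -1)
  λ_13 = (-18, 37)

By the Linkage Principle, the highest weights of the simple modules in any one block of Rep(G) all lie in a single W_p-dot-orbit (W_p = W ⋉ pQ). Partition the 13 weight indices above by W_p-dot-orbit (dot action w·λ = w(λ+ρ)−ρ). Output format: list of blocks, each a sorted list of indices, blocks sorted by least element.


Cartan matrix: type A_2 (|W|=6); un-permuting the 2 rows.

W_23-reps of the 13 weights in Ā_23 (same 2-coord order as C):

    λ_1 → (18, 5)
    λ_2 → (1, 9)
    λ_3 → (18, 5)
    λ_4 → (2, 6)
    λ_5 → (2, 6)
    λ_6 → (2, 6)
    λ_7 → (1, 9)
    λ_8 → (18, 5)
    λ_9 → (1, 9)
    λ_10 → (2, 6)
    λ_11 → (18, 5)
    λ_12 → (18, 5)
    λ_13 → (2, 6)

Partition of {1..13} into 3 W_23-dot-orbits:

[[1, 3, 8, 11, 12], [2, 7, 9], [4, 5, 6, 10, 13]]


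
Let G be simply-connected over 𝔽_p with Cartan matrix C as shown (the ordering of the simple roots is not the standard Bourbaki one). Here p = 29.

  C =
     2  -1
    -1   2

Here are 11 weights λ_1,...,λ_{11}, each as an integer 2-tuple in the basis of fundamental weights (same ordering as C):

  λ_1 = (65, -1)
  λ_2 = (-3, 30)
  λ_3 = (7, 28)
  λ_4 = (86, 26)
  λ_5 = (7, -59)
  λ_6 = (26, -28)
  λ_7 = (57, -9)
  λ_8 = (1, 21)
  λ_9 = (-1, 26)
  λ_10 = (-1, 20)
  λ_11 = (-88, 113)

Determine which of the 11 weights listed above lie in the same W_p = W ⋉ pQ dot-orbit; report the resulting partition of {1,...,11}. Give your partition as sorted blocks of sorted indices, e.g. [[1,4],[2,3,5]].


Cartan matrix: type A_2 (|W|=6); un-permuting the 2 rows.

W_29-reps of the 11 weights in Ā_29 (same 2-coord order as C):

  λ_1 → (0, 21);  λ_2 → (0, 27);  λ_3 → (0, 21);  λ_4 → (0, 27);  λ_5 → (0, 21);  λ_6 → (0, 27);  λ_7 → (0, 21);  λ_8 → (2, 22);  λ_9 → (0, 27);  λ_10 → (0, 21);  λ_11 → (0, 27)

3 distinct reps among the 11 weights ⇒ 3 W_29-linkage classes:

[[1, 3, 5, 7, 10], [2, 4, 6, 9, 11], [8]]


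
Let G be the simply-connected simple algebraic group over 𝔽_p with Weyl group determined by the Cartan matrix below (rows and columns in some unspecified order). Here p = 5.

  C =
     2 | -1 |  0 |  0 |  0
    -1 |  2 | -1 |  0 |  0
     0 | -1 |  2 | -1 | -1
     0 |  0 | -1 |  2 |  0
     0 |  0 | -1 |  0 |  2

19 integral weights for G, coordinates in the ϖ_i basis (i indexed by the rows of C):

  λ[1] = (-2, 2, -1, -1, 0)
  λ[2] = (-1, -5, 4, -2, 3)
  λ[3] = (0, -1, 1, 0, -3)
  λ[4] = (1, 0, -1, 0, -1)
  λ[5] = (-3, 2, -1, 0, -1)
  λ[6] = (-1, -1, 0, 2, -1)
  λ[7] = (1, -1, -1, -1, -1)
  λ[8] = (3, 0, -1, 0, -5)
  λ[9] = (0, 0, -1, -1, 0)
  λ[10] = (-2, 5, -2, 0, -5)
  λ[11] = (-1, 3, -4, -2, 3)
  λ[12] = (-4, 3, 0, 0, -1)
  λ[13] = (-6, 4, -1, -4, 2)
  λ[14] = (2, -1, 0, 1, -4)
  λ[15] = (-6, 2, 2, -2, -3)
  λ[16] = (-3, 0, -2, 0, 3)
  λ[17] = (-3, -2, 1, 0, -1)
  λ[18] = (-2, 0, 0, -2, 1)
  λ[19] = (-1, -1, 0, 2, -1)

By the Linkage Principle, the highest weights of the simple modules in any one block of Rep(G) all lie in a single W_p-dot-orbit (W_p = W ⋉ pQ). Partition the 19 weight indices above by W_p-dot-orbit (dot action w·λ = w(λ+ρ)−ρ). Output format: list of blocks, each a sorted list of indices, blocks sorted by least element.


D_5 Cartan matrix, 5 simple roots permuted; ρ=(1,1,1,1,1).

Each λ_j+ρ reduced to Ā_5; 5-tuples below use C's row order:

  1: (1, 1, 0, 0, 1) · 2: (0, 0, 1, 3, 0) · 3: (1, 0, 0, 1, 2) · 4: (2, 1, 0, 1, 0) · 5: (2, 1, 0, 1, 0) · 6: (0, 0, 1, 3, 0) · 7: (2, 0, 0, 0, 0) · 8: (1, 0, 0, 1, 2) · 9: (1, 1, 0, 0, 1) · 10: (0, 0, 1, 3, 0) · 11: (0, 0, 1, 3, 0) · 12: (1, 1, 0, 0, 1) · 13: (2, 0, 0, 0, 0) · 14: (1, 1, 0, 0, 1) · 15: (2, 1, 0, 1, 0) · 16: (0, 1, 0, 1, 2) · 17: (1, 1, 0, 0, 1) · 18: (1, 0, 0, 1, 2) · 19: (0, 0, 1, 3, 0)

The 19 indices split into 6 linkage classes (same alcove rep ⇔ same W_5-dot-orbit):

[[1, 9, 12, 14, 17], [2, 6, 10, 11, 19], [3, 8, 18], [4, 5, 15], [7, 13], [16]]


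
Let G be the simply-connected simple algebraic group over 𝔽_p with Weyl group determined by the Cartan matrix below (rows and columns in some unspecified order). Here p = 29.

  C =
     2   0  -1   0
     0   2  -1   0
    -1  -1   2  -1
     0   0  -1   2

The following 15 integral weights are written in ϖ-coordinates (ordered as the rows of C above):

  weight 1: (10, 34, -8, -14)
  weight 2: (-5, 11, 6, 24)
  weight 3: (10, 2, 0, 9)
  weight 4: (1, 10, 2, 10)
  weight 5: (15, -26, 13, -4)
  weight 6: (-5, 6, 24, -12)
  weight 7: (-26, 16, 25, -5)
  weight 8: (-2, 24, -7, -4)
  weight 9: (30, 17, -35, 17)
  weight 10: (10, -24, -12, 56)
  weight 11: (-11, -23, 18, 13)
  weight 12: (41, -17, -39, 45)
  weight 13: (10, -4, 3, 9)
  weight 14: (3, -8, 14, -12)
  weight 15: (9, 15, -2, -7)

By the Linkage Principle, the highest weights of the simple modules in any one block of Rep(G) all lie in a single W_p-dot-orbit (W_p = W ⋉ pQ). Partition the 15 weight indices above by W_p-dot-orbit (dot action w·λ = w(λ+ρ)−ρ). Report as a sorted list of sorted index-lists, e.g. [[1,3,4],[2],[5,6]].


Root system D_4: the 4×4 matrix C matches after relabeling.

Ā_29 reps of the 15 weights (D_4, coords as presented):

  λ_1 → (3, 9, 6, 1) · λ_2 → (11, 3, 1, 10) · λ_3 → (11, 3, 1, 10) · λ_4 → (2, 11, 2, 11) · λ_5 → (2, 11, 2, 11) · λ_6 → (1, 4, 3, 8) · λ_7 → (11, 3, 1, 10) · λ_8 → (3, 9, 6, 1) · λ_9 → (2, 11, 2, 11) · λ_10 → (5, 17, 1, 5) · λ_11 → (3, 9, 6, 1) · λ_12 → (4, 4, 4, 8) · λ_13 → (11, 3, 1, 10) · λ_14 → (1, 4, 3, 8) · λ_15 → (3, 9, 6, 1)

The 15 indices split into 6 linkage classes (same alcove rep ⇔ same W_29-dot-orbit):

[[1, 8, 11, 15], [2, 3, 7, 13], [4, 5, 9], [6, 14], [10], [12]]


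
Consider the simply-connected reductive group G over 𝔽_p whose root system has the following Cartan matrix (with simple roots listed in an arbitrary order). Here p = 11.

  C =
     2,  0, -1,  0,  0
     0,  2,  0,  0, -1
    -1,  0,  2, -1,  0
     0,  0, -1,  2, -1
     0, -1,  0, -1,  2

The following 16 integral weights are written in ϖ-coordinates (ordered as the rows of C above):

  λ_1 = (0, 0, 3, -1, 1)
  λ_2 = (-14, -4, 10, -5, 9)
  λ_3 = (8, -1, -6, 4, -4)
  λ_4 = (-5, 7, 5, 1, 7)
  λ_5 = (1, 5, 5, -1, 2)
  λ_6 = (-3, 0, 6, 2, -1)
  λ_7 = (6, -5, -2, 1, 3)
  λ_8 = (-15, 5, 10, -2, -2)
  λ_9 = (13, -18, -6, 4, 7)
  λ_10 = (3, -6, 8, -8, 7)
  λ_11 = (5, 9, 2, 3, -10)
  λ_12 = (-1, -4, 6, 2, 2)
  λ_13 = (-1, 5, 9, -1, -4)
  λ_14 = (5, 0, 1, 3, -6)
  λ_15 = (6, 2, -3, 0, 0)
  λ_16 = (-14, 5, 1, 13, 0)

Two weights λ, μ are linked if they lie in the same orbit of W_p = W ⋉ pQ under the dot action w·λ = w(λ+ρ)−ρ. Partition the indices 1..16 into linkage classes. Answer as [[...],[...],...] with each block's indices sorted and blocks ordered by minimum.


Type A_5, rank 5, |W|=720; reorder rows/cols to standard.

Ā_11 reps of the 16 weights (A_5, coords as presented):

  [1] (1, 1, 4, 0, 2) · [2] (1, 1, 4, 0, 2) · [3] (4, 0, 2, 0, 3) · [4] (1, 2, 2, 3, 2) · [5] (4, 0, 2, 0, 3) · [6] (2, 1, 5, 3, 0) · [7] (5, 3, 1, 1, 0) · [8] (5, 3, 1, 1, 0) · [9] (4, 0, 2, 0, 3) · [10] (1, 2, 2, 3, 2) · [11] (1, 2, 2, 3, 2) · [12] (2, 1, 5, 3, 0) · [13] (2, 1, 5, 3, 0) · [14] (5, 3, 1, 1, 0) · [15] (5, 3, 1, 1, 0) · [16] (5, 3, 1, 1, 0)

The 16 indices split into 5 linkage classes (same alcove rep ⇔ same W_11-dot-orbit):

[[1, 2], [3, 5, 9], [4, 10, 11], [6, 12, 13], [7, 8, 14, 15, 16]]


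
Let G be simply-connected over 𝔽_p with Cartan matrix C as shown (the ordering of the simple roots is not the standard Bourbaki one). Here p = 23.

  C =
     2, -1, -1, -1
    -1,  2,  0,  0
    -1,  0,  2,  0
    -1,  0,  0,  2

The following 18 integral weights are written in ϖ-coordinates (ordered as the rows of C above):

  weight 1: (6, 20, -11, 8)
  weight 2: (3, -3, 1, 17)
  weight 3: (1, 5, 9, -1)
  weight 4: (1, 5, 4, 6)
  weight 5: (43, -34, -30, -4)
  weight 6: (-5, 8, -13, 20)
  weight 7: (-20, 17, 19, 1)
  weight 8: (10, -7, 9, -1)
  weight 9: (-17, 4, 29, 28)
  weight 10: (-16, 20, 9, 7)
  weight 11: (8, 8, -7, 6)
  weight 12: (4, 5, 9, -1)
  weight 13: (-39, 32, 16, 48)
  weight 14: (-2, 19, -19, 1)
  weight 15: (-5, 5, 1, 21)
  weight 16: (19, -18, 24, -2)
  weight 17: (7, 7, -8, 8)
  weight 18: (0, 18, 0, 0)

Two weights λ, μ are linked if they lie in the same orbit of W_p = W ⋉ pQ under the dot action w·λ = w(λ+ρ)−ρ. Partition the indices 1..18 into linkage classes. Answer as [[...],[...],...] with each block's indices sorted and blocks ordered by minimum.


C ↔ D_4 under row/col permutation; |W(D_4)| = 192.

Ā_23 reps of the 18 weights (D_4, coords as presented):

    1: (2, 7, 4, 5)
    2: (1, 1, 1, 17)
    3: (2, 6, 10, 0)
    4: (2, 6, 5, 7)
    5: (2, 6, 10, 0)
    6: (2, 7, 4, 5)
    7: (1, 1, 1, 17)
    8: (2, 6, 10, 0)
    9: (2, 7, 4, 5)
    10: (2, 6, 5, 7)
    11: (2, 7, 4, 5)
    12: (2, 6, 10, 0)
    13: (2, 6, 10, 0)
    14: (1, 1, 1, 17)
    15: (1, 1, 1, 17)
    16: (1, 1, 1, 17)
    17: (2, 6, 5, 7)
    18: (1, 19, 1, 1)

The 18 indices split into 5 linkage classes (same alcove rep ⇔ same W_23-dot-orbit):

[[1, 6, 9, 11], [2, 7, 14, 15, 16], [3, 5, 8, 12, 13], [4, 10, 17], [18]]


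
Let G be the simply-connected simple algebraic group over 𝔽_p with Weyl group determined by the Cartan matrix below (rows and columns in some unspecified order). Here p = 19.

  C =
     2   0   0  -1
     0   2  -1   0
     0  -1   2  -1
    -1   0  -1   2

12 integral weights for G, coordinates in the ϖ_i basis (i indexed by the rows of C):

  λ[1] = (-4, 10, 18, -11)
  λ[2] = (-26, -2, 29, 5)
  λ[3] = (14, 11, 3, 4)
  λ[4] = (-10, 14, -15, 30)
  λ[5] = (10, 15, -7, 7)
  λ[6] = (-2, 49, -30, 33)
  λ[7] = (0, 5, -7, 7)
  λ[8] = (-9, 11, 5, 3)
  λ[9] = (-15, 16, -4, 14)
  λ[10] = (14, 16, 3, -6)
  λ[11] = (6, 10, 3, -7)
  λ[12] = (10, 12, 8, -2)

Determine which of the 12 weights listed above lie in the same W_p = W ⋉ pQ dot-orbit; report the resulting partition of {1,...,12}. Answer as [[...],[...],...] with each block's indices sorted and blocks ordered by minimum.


Root system A_4: the 4×4 matrix C matches after relabeling.

Alcove-folded reps (p=19, 12 weights, presented ϖ-order):

  [1] (1, 0, 6, 2) · [2] (1, 0, 6, 2) · [3] (2, 4, 1, 2) · [4] (1, 9, 2, 4) · [5] (1, 0, 6, 2) · [6] (2, 4, 1, 2) · [7] (1, 0, 6, 2) · [8] (1, 9, 2, 4) · [9] (2, 4, 1, 2) · [10] (2, 4, 1, 2) · [11] (1, 9, 2, 4) · [12] (1, 0, 6, 2)

Partition of {1..12} into 3 W_19-dot-orbits:

[[1, 2, 5, 7, 12], [3, 6, 9, 10], [4, 8, 11]]


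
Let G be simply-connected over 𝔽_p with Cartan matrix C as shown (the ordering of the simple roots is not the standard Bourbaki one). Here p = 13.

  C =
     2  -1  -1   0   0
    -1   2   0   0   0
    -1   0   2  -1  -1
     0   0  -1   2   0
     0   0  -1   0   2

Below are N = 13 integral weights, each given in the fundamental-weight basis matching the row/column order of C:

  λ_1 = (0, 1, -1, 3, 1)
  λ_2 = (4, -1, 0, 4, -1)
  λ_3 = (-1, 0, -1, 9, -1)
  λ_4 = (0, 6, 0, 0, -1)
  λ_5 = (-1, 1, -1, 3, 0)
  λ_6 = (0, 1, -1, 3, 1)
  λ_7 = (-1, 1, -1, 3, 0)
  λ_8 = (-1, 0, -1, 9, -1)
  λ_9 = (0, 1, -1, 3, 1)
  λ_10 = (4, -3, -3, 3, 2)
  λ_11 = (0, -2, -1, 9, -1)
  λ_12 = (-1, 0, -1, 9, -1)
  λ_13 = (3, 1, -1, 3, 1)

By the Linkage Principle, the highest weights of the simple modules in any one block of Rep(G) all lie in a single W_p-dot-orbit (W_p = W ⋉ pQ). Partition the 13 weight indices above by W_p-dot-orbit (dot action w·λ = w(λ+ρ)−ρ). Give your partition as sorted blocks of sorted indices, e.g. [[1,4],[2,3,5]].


Root system D_5: the 5×5 matrix C matches after relabeling.

Each λ_j+ρ reduced to Ā_13; 5-tuples below use C's row order:

  [1] (1, 2, 0, 4, 2);  [2] (1, 0, 1, 5, 0);  [3] (0, 1, 0, 10, 0);  [4] (1, 7, 1, 1, 0);  [5] (0, 2, 0, 4, 1);  [6] (1, 2, 0, 4, 2);  [7] (0, 2, 0, 4, 1);  [8] (0, 1, 0, 10, 0);  [9] (1, 2, 0, 4, 2);  [10] (1, 2, 2, 2, 1);  [11] (0, 1, 0, 10, 0);  [12] (0, 1, 0, 10, 0);  [13] (1, 2, 0, 4, 2)

Partition of {1..13} into 6 W_13-dot-orbits:

[[1, 6, 9, 13], [2], [3, 8, 11, 12], [4], [5, 7], [10]]


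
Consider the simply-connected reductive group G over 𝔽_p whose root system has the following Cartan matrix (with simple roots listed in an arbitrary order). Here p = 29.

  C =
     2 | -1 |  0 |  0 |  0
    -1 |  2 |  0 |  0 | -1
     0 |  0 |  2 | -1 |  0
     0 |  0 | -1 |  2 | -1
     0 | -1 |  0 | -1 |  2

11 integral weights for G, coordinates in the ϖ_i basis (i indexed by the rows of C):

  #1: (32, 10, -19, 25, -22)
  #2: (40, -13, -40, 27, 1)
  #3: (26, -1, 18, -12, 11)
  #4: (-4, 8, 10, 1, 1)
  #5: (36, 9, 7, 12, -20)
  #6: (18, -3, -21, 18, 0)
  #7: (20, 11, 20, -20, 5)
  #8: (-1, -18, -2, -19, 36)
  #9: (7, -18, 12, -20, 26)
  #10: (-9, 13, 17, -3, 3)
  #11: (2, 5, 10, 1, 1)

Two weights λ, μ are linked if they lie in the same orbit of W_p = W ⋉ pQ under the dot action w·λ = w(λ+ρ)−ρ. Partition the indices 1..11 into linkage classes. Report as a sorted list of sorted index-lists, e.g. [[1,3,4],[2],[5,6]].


Cartan matrix: type A_5 (|W|=720); un-permuting the 5 rows.

W_29-reps of the 11 weights in Ā_29 (same 5-coord order as C):

  λ_1 → (3, 6, 11, 2, 2);  λ_2 → (9, 0, 10, 1, 1);  λ_3 → (9, 0, 10, 1, 1);  λ_4 → (3, 6, 11, 2, 2);  λ_5 → (8, 1, 6, 4, 8);  λ_6 → (9, 0, 10, 1, 1);  λ_7 → (8, 1, 6, 4, 8);  λ_8 → (9, 0, 10, 1, 1);  λ_9 → (8, 1, 6, 4, 8);  λ_10 → (3, 6, 11, 2, 2);  λ_11 → (3, 6, 11, 2, 2)

Linkage partition of the 11 weights (3 classes, p=29):

[[1, 4, 10, 11], [2, 3, 6, 8], [5, 7, 9]]


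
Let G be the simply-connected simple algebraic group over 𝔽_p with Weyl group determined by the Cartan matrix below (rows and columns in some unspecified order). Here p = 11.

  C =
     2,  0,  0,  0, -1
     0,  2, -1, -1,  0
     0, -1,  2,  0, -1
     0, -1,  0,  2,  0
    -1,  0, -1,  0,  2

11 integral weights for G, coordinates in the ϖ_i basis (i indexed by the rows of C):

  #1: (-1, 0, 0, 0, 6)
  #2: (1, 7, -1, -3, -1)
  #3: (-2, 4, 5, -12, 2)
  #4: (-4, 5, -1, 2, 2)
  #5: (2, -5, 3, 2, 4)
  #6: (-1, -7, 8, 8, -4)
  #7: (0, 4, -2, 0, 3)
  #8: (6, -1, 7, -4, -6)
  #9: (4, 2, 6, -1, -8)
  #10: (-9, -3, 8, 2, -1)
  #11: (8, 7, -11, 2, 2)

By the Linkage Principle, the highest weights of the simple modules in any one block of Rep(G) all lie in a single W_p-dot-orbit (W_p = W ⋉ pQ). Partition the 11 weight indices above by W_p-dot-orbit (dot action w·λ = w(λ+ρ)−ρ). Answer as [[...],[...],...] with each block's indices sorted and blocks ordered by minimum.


Root system A_5: the 5×5 matrix C matches after relabeling.

Folding the 11 weights λ_j+ρ into Ā_11 (reps in the given 5-coord order):

    1: (0, 1, 1, 1, 7)
    2: (2, 6, 0, 2, 0)
    3: (2, 6, 0, 2, 0)
    4: (2, 6, 0, 2, 0)
    5: (2, 3, 0, 0, 5)
    6: (2, 6, 0, 2, 0)
    7: (1, 4, 1, 1, 3)
    8: (2, 3, 0, 0, 5)
    9: (2, 3, 0, 0, 5)
    10: (0, 1, 1, 1, 7)
    11: (0, 1, 1, 1, 7)

Partition of {1..11} into 4 W_11-dot-orbits:

[[1, 10, 11], [2, 3, 4, 6], [5, 8, 9], [7]]


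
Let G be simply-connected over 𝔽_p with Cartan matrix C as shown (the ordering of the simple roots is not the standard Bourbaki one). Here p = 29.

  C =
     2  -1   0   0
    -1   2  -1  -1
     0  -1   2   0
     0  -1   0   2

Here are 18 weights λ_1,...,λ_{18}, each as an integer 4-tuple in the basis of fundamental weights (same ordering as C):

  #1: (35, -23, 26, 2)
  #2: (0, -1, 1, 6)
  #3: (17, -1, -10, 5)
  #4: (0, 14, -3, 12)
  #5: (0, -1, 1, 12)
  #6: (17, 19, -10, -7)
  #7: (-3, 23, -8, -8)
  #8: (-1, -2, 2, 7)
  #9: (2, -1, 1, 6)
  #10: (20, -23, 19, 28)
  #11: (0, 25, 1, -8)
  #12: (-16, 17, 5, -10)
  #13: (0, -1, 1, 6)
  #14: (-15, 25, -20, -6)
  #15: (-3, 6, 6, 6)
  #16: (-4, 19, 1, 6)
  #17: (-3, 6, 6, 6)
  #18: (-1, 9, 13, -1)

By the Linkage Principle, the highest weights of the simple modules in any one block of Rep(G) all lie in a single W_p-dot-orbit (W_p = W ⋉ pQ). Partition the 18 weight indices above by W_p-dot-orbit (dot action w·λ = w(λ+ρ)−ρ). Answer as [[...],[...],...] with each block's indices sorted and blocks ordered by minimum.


C ↔ D_4 under row/col permutation; |W(D_4)| = 192.

Ā_29 reps of the 18 weights (D_4, coords as presented):

  λ_1 → (2, 5, 7, 7)
  λ_2 → (1, 0, 2, 7)
  λ_3 → (9, 6, 0, 3)
  λ_4 → (1, 0, 2, 13)
  λ_5 → (1, 0, 2, 13)
  λ_6 → (9, 6, 0, 3)
  λ_7 → (2, 5, 7, 7)
  λ_8 → (1, 0, 2, 7)
  λ_9 → (3, 0, 2, 7)
  λ_10 → (1, 0, 2, 7)
  λ_11 → (1, 0, 2, 7)
  λ_12 → (9, 6, 0, 3)
  λ_13 → (1, 0, 2, 7)
  λ_14 → (2, 5, 7, 7)
  λ_15 → (2, 5, 7, 7)
  λ_16 → (3, 0, 2, 7)
  λ_17 → (2, 5, 7, 7)
  λ_18 → (0, 5, 14, 0)

Partition of {1..18} into 6 W_29-dot-orbits:

[[1, 7, 14, 15, 17], [2, 8, 10, 11, 13], [3, 6, 12], [4, 5], [9, 16], [18]]


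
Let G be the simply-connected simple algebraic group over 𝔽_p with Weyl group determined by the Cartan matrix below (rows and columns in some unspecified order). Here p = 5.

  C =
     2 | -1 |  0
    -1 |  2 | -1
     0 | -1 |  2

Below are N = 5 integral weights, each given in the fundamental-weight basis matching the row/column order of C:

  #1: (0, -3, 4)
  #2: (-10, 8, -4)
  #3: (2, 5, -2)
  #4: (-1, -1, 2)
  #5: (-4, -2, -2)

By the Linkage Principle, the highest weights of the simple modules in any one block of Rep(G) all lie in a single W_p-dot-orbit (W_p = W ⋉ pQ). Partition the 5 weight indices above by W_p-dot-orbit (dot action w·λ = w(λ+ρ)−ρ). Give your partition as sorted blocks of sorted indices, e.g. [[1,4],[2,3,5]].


Root system A_3: the 3×3 matrix C matches after relabeling.

Each λ_j+ρ reduced to Ā_5; 3-tuples below use C's row order:

  λ_1+ρ ↦ (1, 1, 3);  λ_2+ρ ↦ (1, 1, 3);  λ_3+ρ ↦ (1, 1, 3);  λ_4+ρ ↦ (0, 0, 3);  λ_5+ρ ↦ (1, 1, 3)

Grouping the 5 weights by Ā_5-representative: 2 linkage classes.

[[1, 2, 3, 5], [4]]


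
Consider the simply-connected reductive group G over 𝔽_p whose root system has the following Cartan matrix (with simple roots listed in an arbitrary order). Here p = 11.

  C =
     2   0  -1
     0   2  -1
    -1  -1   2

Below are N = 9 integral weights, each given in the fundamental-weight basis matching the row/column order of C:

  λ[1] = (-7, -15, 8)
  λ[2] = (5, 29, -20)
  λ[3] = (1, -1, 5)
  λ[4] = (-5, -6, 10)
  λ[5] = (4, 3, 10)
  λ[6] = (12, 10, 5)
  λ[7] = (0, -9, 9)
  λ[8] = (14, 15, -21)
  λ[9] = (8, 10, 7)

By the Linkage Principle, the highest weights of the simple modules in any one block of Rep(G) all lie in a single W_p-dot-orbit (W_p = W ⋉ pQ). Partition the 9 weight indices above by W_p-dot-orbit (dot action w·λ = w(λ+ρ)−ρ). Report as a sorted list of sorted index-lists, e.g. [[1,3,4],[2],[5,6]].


A_3 Cartan matrix, 3 simple roots permuted; ρ=(1,1,1).

λ_j+ρ reflected into Ā_11 (⟨·,θ^∨⟩≤11); 3-tuples as given:

  λ_1+ρ ↦ (2, 0, 6)
  λ_2+ρ ↦ (2, 0, 6)
  λ_3+ρ ↦ (2, 0, 6)
  λ_4+ρ ↦ (4, 5, 2)
  λ_5+ρ ↦ (4, 5, 2)
  λ_6+ρ ↦ (2, 0, 6)
  λ_7+ρ ↦ (1, 8, 2)
  λ_8+ρ ↦ (4, 5, 2)
  λ_9+ρ ↦ (2, 0, 6)

Partition of {1..9} into 3 W_11-dot-orbits:

[[1, 2, 3, 6, 9], [4, 5, 8], [7]]


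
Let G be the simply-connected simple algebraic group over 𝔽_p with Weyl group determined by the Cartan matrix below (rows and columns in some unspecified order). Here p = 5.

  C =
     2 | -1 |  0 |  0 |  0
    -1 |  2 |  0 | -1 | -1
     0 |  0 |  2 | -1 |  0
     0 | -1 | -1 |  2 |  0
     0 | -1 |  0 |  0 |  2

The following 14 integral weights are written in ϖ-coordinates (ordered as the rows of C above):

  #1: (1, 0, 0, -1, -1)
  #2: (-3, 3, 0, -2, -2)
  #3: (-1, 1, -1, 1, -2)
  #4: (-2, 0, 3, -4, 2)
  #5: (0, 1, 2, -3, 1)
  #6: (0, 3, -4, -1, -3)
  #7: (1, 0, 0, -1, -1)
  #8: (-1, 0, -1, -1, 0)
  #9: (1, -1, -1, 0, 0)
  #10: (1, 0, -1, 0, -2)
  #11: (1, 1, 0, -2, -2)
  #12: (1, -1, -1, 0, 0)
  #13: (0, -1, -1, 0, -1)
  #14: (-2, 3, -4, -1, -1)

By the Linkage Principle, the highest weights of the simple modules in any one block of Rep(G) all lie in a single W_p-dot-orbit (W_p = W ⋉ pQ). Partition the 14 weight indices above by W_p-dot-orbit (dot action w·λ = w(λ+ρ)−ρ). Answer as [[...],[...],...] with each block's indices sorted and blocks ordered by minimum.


Dynkin diagram of C (from the 8 off-diagonal −1 entries): D_5.

Alcove-folded reps (p=5, 14 weights, presented ϖ-order):

  1: (2, 1, 1, 0, 0) · 2: (2, 0, 0, 1, 1) · 3: (0, 1, 0, 0, 1) · 4: (2, 1, 1, 0, 0) · 5: (0, 1, 0, 0, 1) · 6: (0, 1, 0, 0, 1) · 7: (2, 1, 1, 0, 0) · 8: (0, 1, 0, 0, 1) · 9: (2, 0, 0, 1, 1) · 10: (2, 0, 0, 1, 1) · 11: (2, 0, 0, 1, 1) · 12: (2, 0, 0, 1, 1) · 13: (1, 0, 0, 1, 0) · 14: (1, 0, 0, 1, 0)

The 14 indices split into 4 linkage classes (same alcove rep ⇔ same W_5-dot-orbit):

[[1, 4, 7], [2, 9, 10, 11, 12], [3, 5, 6, 8], [13, 14]]


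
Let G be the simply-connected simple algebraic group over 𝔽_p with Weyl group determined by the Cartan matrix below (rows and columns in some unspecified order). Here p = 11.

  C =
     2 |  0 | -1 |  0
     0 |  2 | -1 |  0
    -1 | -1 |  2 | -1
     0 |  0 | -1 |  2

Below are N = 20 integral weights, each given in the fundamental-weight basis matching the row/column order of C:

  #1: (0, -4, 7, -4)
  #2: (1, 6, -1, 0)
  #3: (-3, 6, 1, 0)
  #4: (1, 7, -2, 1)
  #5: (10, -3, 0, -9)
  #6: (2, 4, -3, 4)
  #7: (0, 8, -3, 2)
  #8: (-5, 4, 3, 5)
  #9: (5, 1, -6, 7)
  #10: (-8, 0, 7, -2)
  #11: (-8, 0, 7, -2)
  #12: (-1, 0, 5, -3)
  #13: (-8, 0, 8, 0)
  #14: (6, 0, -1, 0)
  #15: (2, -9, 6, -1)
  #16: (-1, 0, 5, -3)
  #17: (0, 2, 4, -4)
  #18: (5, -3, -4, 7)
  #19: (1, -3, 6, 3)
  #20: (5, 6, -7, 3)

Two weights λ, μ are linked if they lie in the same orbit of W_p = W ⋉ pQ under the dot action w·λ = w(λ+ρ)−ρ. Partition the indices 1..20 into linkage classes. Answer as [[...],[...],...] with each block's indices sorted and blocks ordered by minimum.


C ↔ D_4 under row/col permutation; |W(D_4)| = 192.

λ_j+ρ reflected into Ā_11 (⟨·,θ^∨⟩≤11); 4-tuples as given:

  1: (1, 3, 2, 3)
  2: (2, 7, 0, 1)
  3: (2, 7, 0, 1)
  4: (1, 7, 1, 1)
  5: (2, 7, 0, 1)
  6: (1, 3, 2, 3)
  7: (1, 7, 1, 1)
  8: (0, 1, 4, 2)
  9: (1, 3, 2, 3)
  10: (7, 1, 0, 1)
  11: (7, 1, 0, 1)
  12: (0, 1, 4, 2)
  13: (7, 1, 0, 1)
  14: (7, 1, 0, 1)
  15: (2, 7, 0, 1)
  16: (0, 1, 4, 2)
  17: (1, 3, 2, 3)
  18: (1, 3, 2, 3)
  19: (0, 0, 2, 2)
  20: (0, 1, 4, 2)

Linkage partition of the 20 weights (6 classes, p=11):

[[1, 6, 9, 17, 18], [2, 3, 5, 15], [4, 7], [8, 12, 16, 20], [10, 11, 13, 14], [19]]


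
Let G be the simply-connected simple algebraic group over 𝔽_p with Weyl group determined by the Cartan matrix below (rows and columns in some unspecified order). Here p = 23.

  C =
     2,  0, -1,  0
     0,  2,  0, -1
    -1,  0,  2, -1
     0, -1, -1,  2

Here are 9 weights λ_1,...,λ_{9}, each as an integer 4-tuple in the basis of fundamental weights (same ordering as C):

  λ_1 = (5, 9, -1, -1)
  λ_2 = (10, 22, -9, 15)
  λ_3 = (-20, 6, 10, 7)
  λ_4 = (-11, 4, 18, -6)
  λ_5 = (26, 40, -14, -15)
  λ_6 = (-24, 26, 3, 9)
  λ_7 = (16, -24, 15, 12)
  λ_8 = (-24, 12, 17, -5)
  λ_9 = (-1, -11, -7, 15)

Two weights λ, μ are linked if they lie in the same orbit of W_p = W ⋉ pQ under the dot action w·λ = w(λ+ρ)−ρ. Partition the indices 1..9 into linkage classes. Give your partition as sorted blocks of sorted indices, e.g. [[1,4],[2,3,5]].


A_4 Cartan matrix, 4 simple roots permuted; ρ=(1,1,1,1).

Ā_23 reps of the 9 weights (A_4, coords as presented):

    λ_1+ρ ↦ (6, 10, 0, 0)
    λ_2+ρ ↦ (8, 4, 8, 0)
    λ_3+ρ ↦ (8, 4, 8, 0)
    λ_4+ρ ↦ (10, 0, 4, 5)
    λ_5+ρ ↦ (10, 0, 4, 5)
    λ_6+ρ ↦ (10, 0, 4, 5)
    λ_7+ρ ↦ (6, 10, 0, 0)
    λ_8+ρ ↦ (10, 0, 4, 5)
    λ_9+ρ ↦ (6, 10, 0, 0)

Partition of {1..9} into 3 W_23-dot-orbits:

[[1, 7, 9], [2, 3], [4, 5, 6, 8]]
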